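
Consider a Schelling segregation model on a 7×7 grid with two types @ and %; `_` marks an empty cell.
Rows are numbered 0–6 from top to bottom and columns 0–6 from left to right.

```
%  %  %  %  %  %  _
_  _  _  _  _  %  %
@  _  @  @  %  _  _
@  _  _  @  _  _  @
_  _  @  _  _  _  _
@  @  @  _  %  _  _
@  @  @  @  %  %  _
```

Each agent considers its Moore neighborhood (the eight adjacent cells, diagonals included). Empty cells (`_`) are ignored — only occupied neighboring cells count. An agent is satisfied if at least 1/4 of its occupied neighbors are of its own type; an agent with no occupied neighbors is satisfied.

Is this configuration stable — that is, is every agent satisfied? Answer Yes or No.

Yes

(0,0)% 1/1 satisfied
(0,1)% 2/2 satisfied
(0,2)% 2/2 satisfied
(0,3)% 2/2 satisfied
(0,4)% 3/3 satisfied
(0,5)% 3/3 satisfied
(1,5)% 4/4 satisfied
(1,6)% 2/2 satisfied
(2,0)@ 1/1 satisfied
(2,2)@ 2/2 satisfied
(2,3)@ 2/3 satisfied
(2,4)% 1/3 satisfied
(3,0)@ 1/1 satisfied
(3,3)@ 3/4 satisfied
(3,6)@ 0/0 satisfied
(4,2)@ 3/3 satisfied
(5,0)@ 3/3 satisfied
(5,1)@ 6/6 satisfied
(5,2)@ 5/5 satisfied
(5,4)% 2/3 satisfied
(6,0)@ 3/3 satisfied
(6,1)@ 5/5 satisfied
(6,2)@ 4/4 satisfied
(6,3)@ 2/4 satisfied
(6,4)% 2/3 satisfied
(6,5)% 2/2 satisfied
All meet the threshold, so the configuration is stable.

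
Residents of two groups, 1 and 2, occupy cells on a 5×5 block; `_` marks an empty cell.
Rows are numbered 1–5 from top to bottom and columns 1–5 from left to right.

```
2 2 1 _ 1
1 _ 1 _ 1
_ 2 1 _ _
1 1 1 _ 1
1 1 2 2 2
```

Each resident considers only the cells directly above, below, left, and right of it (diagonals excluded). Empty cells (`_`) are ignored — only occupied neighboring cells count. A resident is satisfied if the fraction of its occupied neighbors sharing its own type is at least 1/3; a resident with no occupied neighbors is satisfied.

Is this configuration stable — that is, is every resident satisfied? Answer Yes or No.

(1,1)2 1/2 ✓
(1,2)2 1/2 ✓
(1,3)1 1/2 ✓
(1,5)1 1/1 ✓
(2,1)1 0/1 ✗
(2,3)1 2/2 ✓
(2,5)1 1/1 ✓
(3,2)2 0/2 ✗
(3,3)1 2/3 ✓
(4,1)1 2/2 ✓
(4,2)1 3/4 ✓
(4,3)1 2/3 ✓
(4,5)1 0/1 ✗
(5,1)1 2/2 ✓
(5,2)1 2/3 ✓
(5,3)2 1/3 ✓
(5,4)2 2/2 ✓
(5,5)2 1/2 ✓
For instance (2,1) has only 0/1 same-type neighbors, below 1/3.

No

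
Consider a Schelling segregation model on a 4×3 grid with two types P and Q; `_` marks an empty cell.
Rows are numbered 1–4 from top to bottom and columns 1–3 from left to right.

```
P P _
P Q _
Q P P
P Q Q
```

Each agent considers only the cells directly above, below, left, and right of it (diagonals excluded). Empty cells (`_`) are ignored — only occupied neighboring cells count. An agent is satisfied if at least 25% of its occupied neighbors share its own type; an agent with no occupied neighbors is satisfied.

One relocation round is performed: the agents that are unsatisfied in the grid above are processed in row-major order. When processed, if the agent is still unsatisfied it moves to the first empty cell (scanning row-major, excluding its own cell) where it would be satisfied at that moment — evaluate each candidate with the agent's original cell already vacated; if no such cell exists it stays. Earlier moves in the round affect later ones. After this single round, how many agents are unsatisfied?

Initially unsatisfied (in order): (2,2), (3,1), (4,1).
  (2,2): no empty cell satisfies it; stays.
  (3,1) → (2,3).
  (4,1) → (1,3).
Resulting grid:
P P P
P Q Q
_ P P
_ Q Q
All satisfied now.

0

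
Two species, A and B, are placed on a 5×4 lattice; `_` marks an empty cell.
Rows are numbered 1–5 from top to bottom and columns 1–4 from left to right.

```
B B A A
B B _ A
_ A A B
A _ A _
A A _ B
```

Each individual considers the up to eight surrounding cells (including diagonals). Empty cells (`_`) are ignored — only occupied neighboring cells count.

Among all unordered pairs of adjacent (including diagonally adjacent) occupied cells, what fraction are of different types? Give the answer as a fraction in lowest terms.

Scan each occupied cell's neighbors to the right and below (and the two forward diagonals) so each pair is counted once.
From row 1: 2 unlike of 10 pairs (running 2/10).
From row 2: 4 unlike of 6 pairs (running 6/16).
From row 3: 2 unlike of 6 pairs (running 8/22).
From row 4: 1 unlike of 4 pairs (running 9/26).
From row 5: 0 unlike of 1 pairs (running 9/27).
Total adjacent occupied pairs: 27; unlike-type pairs: 9.
9/27 reduces to 1/3.

1/3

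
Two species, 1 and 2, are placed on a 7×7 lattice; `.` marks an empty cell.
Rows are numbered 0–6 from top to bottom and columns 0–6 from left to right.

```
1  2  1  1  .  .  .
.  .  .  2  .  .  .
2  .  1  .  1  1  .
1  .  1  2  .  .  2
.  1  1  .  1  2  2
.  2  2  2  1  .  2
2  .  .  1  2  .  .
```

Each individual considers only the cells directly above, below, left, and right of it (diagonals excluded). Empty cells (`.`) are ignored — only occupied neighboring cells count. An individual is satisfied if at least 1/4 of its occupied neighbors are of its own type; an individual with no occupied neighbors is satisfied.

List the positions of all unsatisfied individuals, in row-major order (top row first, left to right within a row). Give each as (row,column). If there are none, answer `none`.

(0,0), (0,1), (1,3), (2,0), (3,0), (3,3), (6,3), (6,4)

(0,0)1 0/1 not
(0,1)2 0/2 not
(0,2)1 1/2 satisfied
(0,3)1 1/2 satisfied
(1,3)2 0/1 not
(2,0)2 0/1 not
(2,2)1 1/1 satisfied
(2,4)1 1/1 satisfied
(2,5)1 1/1 satisfied
(3,0)1 0/1 not
(3,2)1 2/3 satisfied
(3,3)2 0/1 not
(3,6)2 1/1 satisfied
(4,1)1 1/2 satisfied
(4,2)1 2/3 satisfied
(4,4)1 1/2 satisfied
(4,5)2 1/2 satisfied
(4,6)2 3/3 satisfied
(5,1)2 1/2 satisfied
(5,2)2 2/3 satisfied
(5,3)2 1/3 satisfied
(5,4)1 1/3 satisfied
(5,6)2 1/1 satisfied
(6,0)2 0/0 satisfied
(6,3)1 0/2 not
(6,4)2 0/2 not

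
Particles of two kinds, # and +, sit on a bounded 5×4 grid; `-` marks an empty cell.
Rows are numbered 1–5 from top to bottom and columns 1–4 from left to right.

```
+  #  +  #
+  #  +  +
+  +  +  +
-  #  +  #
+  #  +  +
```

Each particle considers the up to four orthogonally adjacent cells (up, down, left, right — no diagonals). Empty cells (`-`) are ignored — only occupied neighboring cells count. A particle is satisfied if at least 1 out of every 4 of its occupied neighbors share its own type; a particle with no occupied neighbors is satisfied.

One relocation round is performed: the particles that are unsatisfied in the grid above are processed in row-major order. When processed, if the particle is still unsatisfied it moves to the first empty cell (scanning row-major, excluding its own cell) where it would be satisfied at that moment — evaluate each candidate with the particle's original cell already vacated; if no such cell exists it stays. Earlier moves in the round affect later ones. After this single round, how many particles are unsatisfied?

Initially unsatisfied (in order): (1,4), (4,4), (5,1).
  (1,4) → (4,1).
  (4,4): no empty cell satisfies it; stays.
  (5,1) → (1,4).
Resulting grid:
+ # + +
+ # + +
+ + + +
# # + #
- # + +
Unsatisfied now: (4,4).

1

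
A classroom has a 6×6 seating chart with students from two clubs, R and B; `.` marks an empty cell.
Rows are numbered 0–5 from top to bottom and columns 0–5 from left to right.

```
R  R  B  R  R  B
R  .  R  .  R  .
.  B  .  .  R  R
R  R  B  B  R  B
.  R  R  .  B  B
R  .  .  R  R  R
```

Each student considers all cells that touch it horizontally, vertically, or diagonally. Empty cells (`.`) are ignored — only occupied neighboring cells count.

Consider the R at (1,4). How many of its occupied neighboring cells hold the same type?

Occupied neighbors of (1,4): (0,3)=R, (0,4)=R, (0,5)=B, (2,4)=R, (2,5)=R.
Same type (R): 4 of 5.

4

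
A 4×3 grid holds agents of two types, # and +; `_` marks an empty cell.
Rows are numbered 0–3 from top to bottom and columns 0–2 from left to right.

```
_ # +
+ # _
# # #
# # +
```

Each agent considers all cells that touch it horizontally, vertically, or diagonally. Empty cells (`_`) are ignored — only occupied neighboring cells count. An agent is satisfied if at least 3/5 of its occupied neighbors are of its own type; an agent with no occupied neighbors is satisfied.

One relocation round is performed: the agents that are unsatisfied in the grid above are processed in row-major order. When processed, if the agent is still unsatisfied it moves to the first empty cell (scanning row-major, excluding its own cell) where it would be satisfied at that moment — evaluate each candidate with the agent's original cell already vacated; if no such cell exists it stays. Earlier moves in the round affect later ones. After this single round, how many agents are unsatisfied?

Initially unsatisfied (in order): (0,1), (0,2), (1,0), (3,2).
  (0,1) → (1,2).
  (0,2): no empty cell satisfies it; stays.
  (1,0): no empty cell satisfies it; stays.
  (3,2): no empty cell satisfies it; stays.
Resulting grid:
_ _ +
+ # #
# # #
# # +
Unsatisfied now: (0,2), (1,0), (3,2).

3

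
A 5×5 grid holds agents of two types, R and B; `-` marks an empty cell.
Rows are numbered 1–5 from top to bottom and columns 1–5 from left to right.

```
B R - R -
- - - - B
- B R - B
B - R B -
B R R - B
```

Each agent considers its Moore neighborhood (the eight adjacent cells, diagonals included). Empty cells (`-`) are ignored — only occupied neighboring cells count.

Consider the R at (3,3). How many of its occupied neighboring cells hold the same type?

1

Occupied neighbors of (3,3): (3,2)=B, (4,3)=R, (4,4)=B.
Same type (R): 1 of 3.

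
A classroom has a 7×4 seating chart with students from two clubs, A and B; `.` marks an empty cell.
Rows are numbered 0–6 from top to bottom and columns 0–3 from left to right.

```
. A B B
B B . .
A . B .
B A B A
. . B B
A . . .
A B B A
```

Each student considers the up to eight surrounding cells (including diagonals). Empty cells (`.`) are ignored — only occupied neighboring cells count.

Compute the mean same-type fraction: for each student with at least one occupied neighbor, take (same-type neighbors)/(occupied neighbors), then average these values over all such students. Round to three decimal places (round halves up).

0.397

Row 0: (0,1)A 0/3 · (0,2)B 2/3 · (0,3)B 1/1
Row 1: (1,0)B 1/3 · (1,1)B 3/5
Row 2: (2,0)A 1/4 · (2,2)B 2/4
Row 3: (3,0)B 0/2 · (3,1)A 1/5 · (3,2)B 3/5 · (3,3)A 0/4
Row 4: (4,2)B 2/4 · (4,3)B 2/3
Row 5: (5,0)A 1/2
Row 6: (6,0)A 1/2 · (6,1)B 1/3 · (6,2)B 1/2 · (6,3)A 0/1
Sum over 18 students: 0/3 + 2/3 + 1/1 + 1/3 + 3/5 + 1/4 + 2/4 + 0/2 + 1/5 + 3/5 + 0/4 + 2/4 + 2/3 + 1/2 + 1/2 + 1/3 + 1/2 + 0/1 = 143/20; mean = 143/20 ÷ 18 = 143/360 = 0.397222… → 0.397.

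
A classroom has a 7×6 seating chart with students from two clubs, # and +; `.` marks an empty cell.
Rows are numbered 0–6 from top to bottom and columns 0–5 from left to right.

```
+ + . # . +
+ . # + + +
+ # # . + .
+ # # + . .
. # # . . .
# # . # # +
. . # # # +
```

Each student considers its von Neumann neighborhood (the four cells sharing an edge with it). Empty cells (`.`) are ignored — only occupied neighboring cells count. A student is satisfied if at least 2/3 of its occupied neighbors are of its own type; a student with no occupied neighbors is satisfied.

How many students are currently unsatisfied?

7

(0,0)+ 2/2 satisfied
(0,1)+ 1/1 satisfied
(0,3)# 0/1 not
(0,5)+ 1/1 satisfied
(1,0)+ 2/2 satisfied
(1,2)# 1/2 not
(1,3)+ 1/3 not
(1,4)+ 3/3 satisfied
(1,5)+ 2/2 satisfied
(2,0)+ 2/3 satisfied
(2,1)# 2/3 satisfied
(2,2)# 3/3 satisfied
(2,4)+ 1/1 satisfied
(3,0)+ 1/2 not
(3,1)# 3/4 satisfied
(3,2)# 3/4 satisfied
(3,3)+ 0/1 not
(4,1)# 3/3 satisfied
(4,2)# 2/2 satisfied
(5,0)# 1/1 satisfied
(5,1)# 2/2 satisfied
(5,3)# 2/2 satisfied
(5,4)# 2/3 satisfied
(5,5)+ 1/2 not
(6,2)# 1/1 satisfied
(6,3)# 3/3 satisfied
(6,4)# 2/3 satisfied
(6,5)+ 1/2 not
Unsatisfied: (0,3), (1,2), (1,3), (3,0), (3,3), (5,5), (6,5) — 7 in total.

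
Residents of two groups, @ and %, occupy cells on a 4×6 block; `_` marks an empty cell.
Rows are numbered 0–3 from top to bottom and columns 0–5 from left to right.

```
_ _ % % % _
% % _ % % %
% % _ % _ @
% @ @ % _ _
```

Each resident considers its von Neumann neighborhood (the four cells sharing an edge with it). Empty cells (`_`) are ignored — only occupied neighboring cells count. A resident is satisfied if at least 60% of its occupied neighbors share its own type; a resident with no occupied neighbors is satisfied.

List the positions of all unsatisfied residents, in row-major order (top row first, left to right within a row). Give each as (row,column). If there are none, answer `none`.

Row 0: (0,2)% 1/1 satisfied · (0,3)% 3/3 satisfied · (0,4)% 2/2 satisfied
Row 1: (1,0)% 2/2 satisfied · (1,1)% 2/2 satisfied · (1,3)% 3/3 satisfied · (1,4)% 3/3 satisfied · (1,5)% 1/2 not
Row 2: (2,0)% 3/3 satisfied · (2,1)% 2/3 satisfied · (2,3)% 2/2 satisfied · (2,5)@ 0/1 not
Row 3: (3,0)% 1/2 not · (3,1)@ 1/3 not · (3,2)@ 1/2 not · (3,3)% 1/2 not

(1,5), (2,5), (3,0), (3,1), (3,2), (3,3)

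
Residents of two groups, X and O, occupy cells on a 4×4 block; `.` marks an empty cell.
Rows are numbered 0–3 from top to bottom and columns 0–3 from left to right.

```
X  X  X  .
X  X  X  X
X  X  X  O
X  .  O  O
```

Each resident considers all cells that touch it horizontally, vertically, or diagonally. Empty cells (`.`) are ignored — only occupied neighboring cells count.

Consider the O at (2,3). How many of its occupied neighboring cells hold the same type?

2

Occupied neighbors of (2,3): (1,2)=X, (1,3)=X, (2,2)=X, (3,2)=O, (3,3)=O.
Same type (O): 2 of 5.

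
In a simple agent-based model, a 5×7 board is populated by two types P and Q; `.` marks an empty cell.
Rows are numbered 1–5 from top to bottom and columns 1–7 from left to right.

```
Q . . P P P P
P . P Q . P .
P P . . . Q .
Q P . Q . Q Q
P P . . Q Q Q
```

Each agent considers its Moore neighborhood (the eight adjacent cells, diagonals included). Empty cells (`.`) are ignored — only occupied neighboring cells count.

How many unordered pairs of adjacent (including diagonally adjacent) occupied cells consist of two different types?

Scan each occupied cell's neighbors to the right and below (and the two forward diagonals) so each pair is counted once.
Row 1: Q(1,1)–P(2,1)≠ P(1,4)–P(1,5)= P(1,4)–Q(2,4)≠ P(1,4)–P(2,3)= P(1,5)–P(1,6)= P(1,5)–P(2,6)= P(1,5)–Q(2,4)≠ P(1,6)–P(1,7)= P(1,6)–P(2,6)= P(1,7)–P(2,6)=  → 3/10 unlike.
Row 2: P(2,1)–P(3,1)= P(2,1)–P(3,2)= P(2,3)–Q(2,4)≠ P(2,3)–P(3,2)= P(2,6)–Q(3,6)≠  → 2/5 unlike.
Row 3: P(3,1)–P(3,2)= P(3,1)–Q(4,1)≠ P(3,1)–P(4,2)= P(3,2)–P(4,2)= P(3,2)–Q(4,1)≠ Q(3,6)–Q(4,6)= Q(3,6)–Q(4,7)=  → 2/7 unlike.
Row 4: Q(4,1)–P(4,2)≠ Q(4,1)–P(5,1)≠ Q(4,1)–P(5,2)≠ P(4,2)–P(5,2)= P(4,2)–P(5,1)= Q(4,4)–Q(5,5)= Q(4,6)–Q(4,7)= Q(4,6)–Q(5,6)= Q(4,6)–Q(5,7)= Q(4,6)–Q(5,5)= Q(4,7)–Q(5,7)= Q(4,7)–Q(5,6)=  → 3/12 unlike.
Row 5: P(5,1)–P(5,2)= Q(5,5)–Q(5,6)= Q(5,6)–Q(5,7)=  → 0/3 unlike.
Total adjacent occupied pairs: 37; unlike-type pairs: 10.

10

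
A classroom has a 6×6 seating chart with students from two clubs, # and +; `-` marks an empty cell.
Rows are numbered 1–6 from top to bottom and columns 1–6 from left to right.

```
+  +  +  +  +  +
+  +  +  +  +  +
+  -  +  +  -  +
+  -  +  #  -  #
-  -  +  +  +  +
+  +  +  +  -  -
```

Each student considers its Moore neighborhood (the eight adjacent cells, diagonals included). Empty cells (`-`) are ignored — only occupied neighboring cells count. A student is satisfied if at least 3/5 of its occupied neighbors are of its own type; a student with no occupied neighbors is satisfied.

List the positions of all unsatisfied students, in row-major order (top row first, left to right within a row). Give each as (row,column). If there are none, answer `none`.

(4,4), (4,6), (5,6)

Row 1: (1,1)+ 3/3 ✓ · (1,2)+ 5/5 ✓ · (1,3)+ 5/5 ✓ · (1,4)+ 5/5 ✓ · (1,5)+ 5/5 ✓ · (1,6)+ 3/3 ✓
Row 2: (2,1)+ 4/4 ✓ · (2,2)+ 7/7 ✓ · (2,3)+ 7/7 ✓ · (2,4)+ 7/7 ✓ · (2,5)+ 7/7 ✓ · (2,6)+ 4/4 ✓
Row 3: (3,1)+ 3/3 ✓ · (3,3)+ 5/6 ✓ · (3,4)+ 5/6 ✓ · (3,6)+ 2/3 ✓
Row 4: (4,1)+ 1/1 ✓ · (4,3)+ 4/5 ✓ · (4,4)# 0/6 ✗ · (4,6)# 0/3 ✗
Row 5: (5,3)+ 5/6 ✓ · (5,4)+ 5/6 ✓ · (5,5)+ 3/5 ✓ · (5,6)+ 1/2 ✗
Row 6: (6,1)+ 1/1 ✓ · (6,2)+ 3/3 ✓ · (6,3)+ 4/4 ✓ · (6,4)+ 4/4 ✓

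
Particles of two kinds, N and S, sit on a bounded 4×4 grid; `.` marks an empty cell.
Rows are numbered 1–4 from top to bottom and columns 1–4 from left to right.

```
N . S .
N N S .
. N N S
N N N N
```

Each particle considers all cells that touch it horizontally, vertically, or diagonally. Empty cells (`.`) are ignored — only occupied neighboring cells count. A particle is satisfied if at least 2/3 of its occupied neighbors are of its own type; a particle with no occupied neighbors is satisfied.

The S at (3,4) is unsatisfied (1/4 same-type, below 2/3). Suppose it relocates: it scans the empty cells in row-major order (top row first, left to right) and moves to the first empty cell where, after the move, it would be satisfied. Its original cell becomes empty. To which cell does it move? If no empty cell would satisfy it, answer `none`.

Vacating (3,4). Empty cells in order:
  (1,2): 2/5 same-type → still unsatisfied.
  (1,4): 2/2 same-type → satisfied — stop here.

(1,4)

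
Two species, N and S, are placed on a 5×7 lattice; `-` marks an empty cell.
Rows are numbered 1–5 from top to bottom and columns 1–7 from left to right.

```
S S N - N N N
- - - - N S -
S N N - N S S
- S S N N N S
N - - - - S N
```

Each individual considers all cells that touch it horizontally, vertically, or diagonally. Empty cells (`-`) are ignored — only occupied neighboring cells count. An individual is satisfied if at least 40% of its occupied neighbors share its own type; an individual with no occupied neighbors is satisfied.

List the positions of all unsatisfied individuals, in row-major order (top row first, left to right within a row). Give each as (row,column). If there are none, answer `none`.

(1,3), (2,6), (3,2), (4,3), (5,1), (5,6), (5,7)

Row 1: (1,1)S 1/1 satisfied · (1,2)S 1/2 satisfied · (1,3)N 0/1 not · (1,5)N 2/3 satisfied · (1,6)N 3/4 satisfied · (1,7)N 1/2 satisfied
Row 2: (2,5)N 3/5 satisfied · (2,6)S 2/7 not
Row 3: (3,1)S 1/2 satisfied · (3,2)N 1/4 not · (3,3)N 2/4 satisfied · (3,5)N 4/6 satisfied · (3,6)S 3/7 satisfied · (3,7)S 3/4 satisfied
Row 4: (4,2)S 2/5 satisfied · (4,3)S 1/4 not · (4,4)N 3/4 satisfied · (4,5)N 3/5 satisfied · (4,6)N 3/7 satisfied · (4,7)S 3/5 satisfied
Row 5: (5,1)N 0/1 not · (5,6)S 1/4 not · (5,7)N 1/3 not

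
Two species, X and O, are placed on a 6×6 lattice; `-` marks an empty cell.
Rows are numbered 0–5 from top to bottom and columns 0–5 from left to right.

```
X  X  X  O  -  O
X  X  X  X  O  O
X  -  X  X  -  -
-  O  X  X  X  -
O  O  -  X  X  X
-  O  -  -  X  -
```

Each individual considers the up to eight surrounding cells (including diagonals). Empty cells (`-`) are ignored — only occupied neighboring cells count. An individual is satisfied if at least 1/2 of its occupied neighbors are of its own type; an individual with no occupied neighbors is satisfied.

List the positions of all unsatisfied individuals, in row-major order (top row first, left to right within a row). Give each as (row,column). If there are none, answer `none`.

(0,0)X 3/3 ✓
(0,1)X 5/5 ✓
(0,2)X 4/5 ✓
(0,3)O 1/4 ✗
(0,5)O 2/2 ✓
(1,0)X 4/4 ✓
(1,1)X 7/7 ✓
(1,2)X 6/7 ✓
(1,3)X 4/6 ✓
(1,4)O 3/5 ✓
(1,5)O 2/2 ✓
(2,0)X 2/3 ✓
(2,2)X 6/7 ✓
(2,3)X 6/7 ✓
(3,1)O 2/5 ✗
(3,2)X 4/6 ✓
(3,3)X 6/6 ✓
(3,4)X 5/5 ✓
(4,0)O 3/3 ✓
(4,1)O 3/4 ✓
(4,3)X 5/5 ✓
(4,4)X 5/5 ✓
(4,5)X 3/3 ✓
(5,1)O 2/2 ✓
(5,4)X 3/3 ✓

(0,3), (3,1)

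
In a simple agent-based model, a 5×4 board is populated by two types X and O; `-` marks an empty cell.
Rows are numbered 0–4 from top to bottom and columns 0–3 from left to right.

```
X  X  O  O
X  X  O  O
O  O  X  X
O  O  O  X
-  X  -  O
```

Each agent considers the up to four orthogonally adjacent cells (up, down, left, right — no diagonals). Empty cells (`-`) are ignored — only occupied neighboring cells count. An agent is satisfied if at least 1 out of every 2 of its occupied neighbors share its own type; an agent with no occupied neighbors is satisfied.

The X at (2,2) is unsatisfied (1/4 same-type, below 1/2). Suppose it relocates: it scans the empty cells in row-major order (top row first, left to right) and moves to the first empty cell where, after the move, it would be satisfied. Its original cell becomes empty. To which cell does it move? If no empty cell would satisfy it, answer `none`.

Vacating (2,2). Empty cells in order:
  (4,0): 1/2 same-type → satisfied — stop here.

(4,0)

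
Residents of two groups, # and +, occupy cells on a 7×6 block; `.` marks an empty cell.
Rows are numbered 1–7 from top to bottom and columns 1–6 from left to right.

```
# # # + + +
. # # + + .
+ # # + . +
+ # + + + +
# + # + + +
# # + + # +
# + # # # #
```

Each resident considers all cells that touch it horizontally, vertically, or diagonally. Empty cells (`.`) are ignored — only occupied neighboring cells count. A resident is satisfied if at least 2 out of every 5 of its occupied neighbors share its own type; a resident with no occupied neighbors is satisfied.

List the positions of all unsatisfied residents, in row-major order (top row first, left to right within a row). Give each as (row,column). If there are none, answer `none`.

(3,1), (5,2), (5,3), (6,4), (6,5), (7,2)

Row 1: (1,1)# 2/2 ✓ · (1,2)# 4/4 ✓ · (1,3)# 3/5 ✓ · (1,4)+ 3/5 ✓ · (1,5)+ 4/4 ✓ · (1,6)+ 2/2 ✓
Row 2: (2,2)# 6/7 ✓ · (2,3)# 5/8 ✓ · (2,4)+ 4/7 ✓ · (2,5)+ 6/6 ✓
Row 3: (3,1)+ 1/4 ✗ · (3,2)# 4/7 ✓ · (3,3)# 4/8 ✓ · (3,4)+ 5/7 ✓ · (3,6)+ 3/3 ✓
Row 4: (4,1)+ 2/5 ✓ · (4,2)# 4/8 ✓ · (4,3)+ 4/8 ✓ · (4,4)+ 5/7 ✓ · (4,5)+ 7/7 ✓ · (4,6)+ 4/4 ✓
Row 5: (5,1)# 3/5 ✓ · (5,2)+ 3/8 ✗ · (5,3)# 2/8 ✗ · (5,4)+ 6/8 ✓ · (5,5)+ 7/8 ✓ · (5,6)+ 4/5 ✓
Row 6: (6,1)# 3/5 ✓ · (6,2)# 5/8 ✓ · (6,3)+ 4/8 ✓ · (6,4)+ 3/8 ✗ · (6,5)# 3/8 ✗ · (6,6)+ 2/5 ✓
Row 7: (7,1)# 2/3 ✓ · (7,2)+ 1/5 ✗ · (7,3)# 2/5 ✓ · (7,4)# 3/5 ✓ · (7,5)# 3/5 ✓ · (7,6)# 2/3 ✓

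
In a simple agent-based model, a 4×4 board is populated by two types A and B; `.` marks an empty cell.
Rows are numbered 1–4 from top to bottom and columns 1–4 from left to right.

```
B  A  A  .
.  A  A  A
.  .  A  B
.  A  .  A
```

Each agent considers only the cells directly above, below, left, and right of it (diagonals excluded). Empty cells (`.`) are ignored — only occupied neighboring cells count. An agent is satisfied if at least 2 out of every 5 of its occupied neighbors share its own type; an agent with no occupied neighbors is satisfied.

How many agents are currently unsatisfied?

3

(1,1)B 0/1 not
(1,2)A 2/3 satisfied
(1,3)A 2/2 satisfied
(2,2)A 2/2 satisfied
(2,3)A 4/4 satisfied
(2,4)A 1/2 satisfied
(3,3)A 1/2 satisfied
(3,4)B 0/3 not
(4,2)A 0/0 satisfied
(4,4)A 0/1 not
Unsatisfied: (1,1), (3,4), (4,4) — 3 in total.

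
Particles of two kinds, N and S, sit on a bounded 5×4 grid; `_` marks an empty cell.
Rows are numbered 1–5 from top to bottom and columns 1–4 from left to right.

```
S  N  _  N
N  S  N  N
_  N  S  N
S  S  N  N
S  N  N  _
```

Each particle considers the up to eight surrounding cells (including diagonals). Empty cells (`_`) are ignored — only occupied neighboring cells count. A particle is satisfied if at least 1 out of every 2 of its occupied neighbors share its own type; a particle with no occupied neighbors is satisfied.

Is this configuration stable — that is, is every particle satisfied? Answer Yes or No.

No

(1,1)S 1/3 not
(1,2)N 2/4 satisfied
(1,4)N 2/2 satisfied
(2,1)N 2/4 satisfied
(2,2)S 2/6 not
(2,3)N 5/7 satisfied
(2,4)N 3/4 satisfied
(3,2)N 3/7 not
(3,3)S 2/8 not
(3,4)N 4/5 satisfied
(4,1)S 2/4 satisfied
(4,2)S 3/7 not
(4,3)N 5/7 satisfied
(4,4)N 3/4 satisfied
(5,1)S 2/3 satisfied
(5,2)N 2/5 not
(5,3)N 3/4 satisfied
For instance (1,1) has only 1/3 same-type neighbors, below 1/2.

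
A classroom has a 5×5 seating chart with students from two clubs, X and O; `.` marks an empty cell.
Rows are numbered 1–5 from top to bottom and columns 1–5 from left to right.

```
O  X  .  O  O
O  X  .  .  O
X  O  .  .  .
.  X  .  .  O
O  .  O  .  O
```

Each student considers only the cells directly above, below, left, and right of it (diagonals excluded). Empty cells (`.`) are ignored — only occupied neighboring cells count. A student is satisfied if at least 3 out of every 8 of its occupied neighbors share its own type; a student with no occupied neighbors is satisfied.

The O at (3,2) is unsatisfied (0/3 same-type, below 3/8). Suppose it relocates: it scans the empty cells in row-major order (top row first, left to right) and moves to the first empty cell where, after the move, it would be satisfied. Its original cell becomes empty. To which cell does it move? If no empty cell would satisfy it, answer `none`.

Vacating (3,2). Empty cells in order:
  (1,3): 1/2 same-type → satisfied — stop here.

(1,3)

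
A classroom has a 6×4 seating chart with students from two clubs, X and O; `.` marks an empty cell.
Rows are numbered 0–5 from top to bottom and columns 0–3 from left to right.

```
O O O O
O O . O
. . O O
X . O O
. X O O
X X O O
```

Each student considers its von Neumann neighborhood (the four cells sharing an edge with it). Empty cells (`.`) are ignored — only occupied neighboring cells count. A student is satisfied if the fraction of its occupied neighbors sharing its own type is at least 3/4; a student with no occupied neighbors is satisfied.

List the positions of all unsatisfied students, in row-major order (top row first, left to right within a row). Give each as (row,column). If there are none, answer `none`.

Row 0: (0,0)O 2/2 satisfied · (0,1)O 3/3 satisfied · (0,2)O 2/2 satisfied · (0,3)O 2/2 satisfied
Row 1: (1,0)O 2/2 satisfied · (1,1)O 2/2 satisfied · (1,3)O 2/2 satisfied
Row 2: (2,2)O 2/2 satisfied · (2,3)O 3/3 satisfied
Row 3: (3,0)X 0/0 satisfied · (3,2)O 3/3 satisfied · (3,3)O 3/3 satisfied
Row 4: (4,1)X 1/2 not · (4,2)O 3/4 satisfied · (4,3)O 3/3 satisfied
Row 5: (5,0)X 1/1 satisfied · (5,1)X 2/3 not · (5,2)O 2/3 not · (5,3)O 2/2 satisfied

(4,1), (5,1), (5,2)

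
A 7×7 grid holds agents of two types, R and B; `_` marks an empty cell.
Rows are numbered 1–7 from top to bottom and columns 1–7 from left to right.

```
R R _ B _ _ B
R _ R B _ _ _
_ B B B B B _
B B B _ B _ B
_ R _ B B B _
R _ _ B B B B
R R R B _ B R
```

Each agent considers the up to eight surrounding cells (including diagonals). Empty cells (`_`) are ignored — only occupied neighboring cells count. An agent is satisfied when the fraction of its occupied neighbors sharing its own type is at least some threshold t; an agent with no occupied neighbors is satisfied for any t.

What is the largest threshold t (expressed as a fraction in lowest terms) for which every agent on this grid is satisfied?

(1,1)R 2/2
(1,2)R 3/3
(1,4)B 1/2
(1,7)B — no occupied neighbors
(2,1)R 2/3
(2,3)R 1/6
(2,4)B 4/5
(3,2)B 4/6
(3,3)B 5/6
(3,4)B 5/6
(3,5)B 4/4
(3,6)B 3/3
(4,1)B 2/3
(4,2)B 4/5
(4,3)B 5/6
(4,5)B 6/6
(4,7)B 2/2
(5,2)R 1/4
(5,4)B 5/5
(5,5)B 6/6
(5,6)B 6/6
(6,1)R 3/3
(6,4)B 4/5
(6,5)B 7/7
(6,6)B 5/6
(6,7)B 3/4
(7,1)R 2/2
(7,2)R 3/3
(7,3)R 1/3
(7,4)B 2/3
(7,6)B 3/4
(7,7)R 0/3
The smallest same-type fraction is 0/3 at (7,7), which reduces to 0/1. Any threshold above that leaves this agent unsatisfied.

0/1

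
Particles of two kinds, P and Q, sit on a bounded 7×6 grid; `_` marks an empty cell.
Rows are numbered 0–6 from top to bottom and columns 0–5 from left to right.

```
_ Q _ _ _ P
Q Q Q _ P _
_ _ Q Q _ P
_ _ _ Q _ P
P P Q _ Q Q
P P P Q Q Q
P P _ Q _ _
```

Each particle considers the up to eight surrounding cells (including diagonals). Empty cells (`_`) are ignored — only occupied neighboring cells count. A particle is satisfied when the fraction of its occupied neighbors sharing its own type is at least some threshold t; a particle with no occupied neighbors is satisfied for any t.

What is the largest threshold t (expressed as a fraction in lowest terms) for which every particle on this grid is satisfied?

1/3

(0,1)Q 3/3
(0,5)P 1/1
(1,0)Q 2/2
(1,1)Q 4/4
(1,2)Q 4/4
(1,4)P 2/3
(2,2)Q 4/4
(2,3)Q 3/4
(2,5)P 2/2
(3,3)Q 4/4
(3,5)P 1/3
(4,0)P 3/3
(4,1)P 4/5
(4,2)Q 2/5
(4,4)Q 5/6
(4,5)Q 3/4
(5,0)P 5/5
(5,1)P 6/7
(5,2)P 3/6
(5,3)Q 4/5
(5,4)Q 5/5
(5,5)Q 3/3
(6,0)P 3/3
(6,1)P 4/4
(6,3)Q 2/3
The smallest same-type fraction is 1/3 at (3,5), which reduces to 1/3. Any threshold above that leaves this particle unsatisfied.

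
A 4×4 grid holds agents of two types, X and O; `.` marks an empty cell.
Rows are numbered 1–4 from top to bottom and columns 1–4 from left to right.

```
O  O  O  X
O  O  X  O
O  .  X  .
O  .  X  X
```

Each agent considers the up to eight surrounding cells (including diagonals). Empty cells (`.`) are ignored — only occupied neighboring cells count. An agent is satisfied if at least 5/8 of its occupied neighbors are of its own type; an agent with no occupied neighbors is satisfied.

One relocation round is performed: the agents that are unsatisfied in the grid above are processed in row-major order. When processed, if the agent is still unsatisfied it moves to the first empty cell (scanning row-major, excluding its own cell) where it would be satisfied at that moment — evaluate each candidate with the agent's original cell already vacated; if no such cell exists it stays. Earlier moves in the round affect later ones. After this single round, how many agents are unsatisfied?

2

Initially unsatisfied (in order): (1,3), (1,4), (2,3), (2,4), (3,3).
  (1,3): no empty cell satisfies it; stays.
  (1,4) → (3,4).
  (2,3): no empty cell satisfies it; stays.
  (2,4): no empty cell satisfies it; stays.
  (3,3): now satisfied by earlier moves; stays.
Resulting grid:
O O O .
O O X O
O . X X
O . X X
Unsatisfied now: (2,3), (2,4).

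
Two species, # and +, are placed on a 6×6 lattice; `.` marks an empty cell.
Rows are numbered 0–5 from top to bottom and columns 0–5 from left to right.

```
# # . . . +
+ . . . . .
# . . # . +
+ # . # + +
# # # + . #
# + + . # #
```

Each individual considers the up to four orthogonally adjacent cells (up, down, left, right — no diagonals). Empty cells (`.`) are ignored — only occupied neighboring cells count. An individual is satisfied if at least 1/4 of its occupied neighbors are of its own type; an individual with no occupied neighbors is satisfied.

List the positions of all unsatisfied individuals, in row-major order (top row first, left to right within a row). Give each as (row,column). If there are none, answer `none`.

(0,0)# 1/2 ok
(0,1)# 1/1 ok
(0,5)+ 0/0 ok
(1,0)+ 0/2 unhappy
(2,0)# 0/2 unhappy
(2,3)# 1/1 ok
(2,5)+ 1/1 ok
(3,0)+ 0/3 unhappy
(3,1)# 1/2 ok
(3,3)# 1/3 ok
(3,4)+ 1/2 ok
(3,5)+ 2/3 ok
(4,0)# 2/3 ok
(4,1)# 3/4 ok
(4,2)# 1/3 ok
(4,3)+ 0/2 unhappy
(4,5)# 1/2 ok
(5,0)# 1/2 ok
(5,1)+ 1/3 ok
(5,2)+ 1/2 ok
(5,4)# 1/1 ok
(5,5)# 2/2 ok

(1,0), (2,0), (3,0), (4,3)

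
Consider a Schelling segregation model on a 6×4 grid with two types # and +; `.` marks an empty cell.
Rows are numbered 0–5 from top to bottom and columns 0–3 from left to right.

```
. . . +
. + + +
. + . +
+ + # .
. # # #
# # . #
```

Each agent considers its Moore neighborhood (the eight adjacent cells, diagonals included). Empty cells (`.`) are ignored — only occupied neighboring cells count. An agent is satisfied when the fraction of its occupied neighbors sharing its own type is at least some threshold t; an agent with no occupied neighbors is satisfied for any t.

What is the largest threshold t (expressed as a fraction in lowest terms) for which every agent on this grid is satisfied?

(0,3)+ 2/2
(1,1)+ 2/2
(1,2)+ 5/5
(1,3)+ 3/3
(2,1)+ 4/5
(2,3)+ 2/3
(3,0)+ 2/3
(3,1)+ 2/5
(3,2)# 3/6
(4,1)# 4/6
(4,2)# 5/6
(4,3)# 3/3
(5,0)# 2/2
(5,1)# 3/3
(5,3)# 2/2
The smallest same-type fraction is 2/5 at (3,1), which reduces to 2/5. Any threshold above that leaves this agent unsatisfied.

2/5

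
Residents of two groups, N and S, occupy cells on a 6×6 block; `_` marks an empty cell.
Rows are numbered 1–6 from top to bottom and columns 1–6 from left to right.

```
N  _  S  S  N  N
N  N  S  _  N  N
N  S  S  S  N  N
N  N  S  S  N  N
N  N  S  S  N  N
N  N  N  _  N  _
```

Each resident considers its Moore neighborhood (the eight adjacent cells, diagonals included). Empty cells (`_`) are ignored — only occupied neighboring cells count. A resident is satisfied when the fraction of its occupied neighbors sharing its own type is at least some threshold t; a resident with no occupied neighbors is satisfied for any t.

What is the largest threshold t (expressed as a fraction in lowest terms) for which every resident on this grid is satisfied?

3/8

Row 1: (1,1)N 2/2 · (1,3)S 2/3 · (1,4)S 2/4 · (1,5)N 3/4 · (1,6)N 3/3
Row 2: (2,1)N 3/4 · (2,2)N 3/7 · (2,3)S 5/6 · (2,5)N 5/7 · (2,6)N 5/5
Row 3: (3,1)N 4/5 · (3,2)S 3/8 · (3,3)S 5/7 · (3,4)S 4/7 · (3,5)N 5/7 · (3,6)N 5/5
Row 4: (4,1)N 4/5 · (4,2)N 4/8 · (4,3)S 6/8 · (4,4)S 5/8 · (4,5)N 5/8 · (4,6)N 5/5
Row 5: (5,1)N 5/5 · (5,2)N 6/8 · (5,3)S 3/7 · (5,4)S 3/7 · (5,5)N 4/6 · (5,6)N 4/4
Row 6: (6,1)N 3/3 · (6,2)N 4/5 · (6,3)N 2/4 · (6,5)N 2/3
The smallest same-type fraction is 3/8 at (3,2), which reduces to 3/8. Any threshold above that leaves this resident unsatisfied.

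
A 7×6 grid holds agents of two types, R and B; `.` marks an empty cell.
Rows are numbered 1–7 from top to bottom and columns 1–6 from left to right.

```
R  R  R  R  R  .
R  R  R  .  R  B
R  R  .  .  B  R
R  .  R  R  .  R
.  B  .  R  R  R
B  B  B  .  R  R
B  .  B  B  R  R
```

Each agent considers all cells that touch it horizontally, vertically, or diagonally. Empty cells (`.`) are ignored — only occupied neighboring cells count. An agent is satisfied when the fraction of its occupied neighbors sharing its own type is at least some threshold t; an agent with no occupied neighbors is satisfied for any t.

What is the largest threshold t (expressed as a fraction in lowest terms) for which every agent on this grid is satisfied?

1/5

Row 1: (1,1)R 3/3 · (1,2)R 5/5 · (1,3)R 4/4 · (1,4)R 4/4 · (1,5)R 2/3
Row 2: (2,1)R 5/5 · (2,2)R 7/7 · (2,3)R 5/5 · (2,5)R 3/5 · (2,6)B 1/4
Row 3: (3,1)R 4/4 · (3,2)R 6/6 · (3,5)B 1/5 · (3,6)R 2/4
Row 4: (4,1)R 2/3 · (4,3)R 3/4 · (4,4)R 3/4 · (4,6)R 3/4
Row 5: (5,2)B 3/5 · (5,4)R 4/5 · (5,5)R 6/6 · (5,6)R 4/4
Row 6: (6,1)B 3/3 · (6,2)B 5/5 · (6,3)B 4/5 · (6,5)R 6/7 · (6,6)R 5/5
Row 7: (7,1)B 2/2 · (7,3)B 3/3 · (7,4)B 2/4 · (7,5)R 3/4 · (7,6)R 3/3
The smallest same-type fraction is 1/5 at (3,5), which reduces to 1/5. Any threshold above that leaves this agent unsatisfied.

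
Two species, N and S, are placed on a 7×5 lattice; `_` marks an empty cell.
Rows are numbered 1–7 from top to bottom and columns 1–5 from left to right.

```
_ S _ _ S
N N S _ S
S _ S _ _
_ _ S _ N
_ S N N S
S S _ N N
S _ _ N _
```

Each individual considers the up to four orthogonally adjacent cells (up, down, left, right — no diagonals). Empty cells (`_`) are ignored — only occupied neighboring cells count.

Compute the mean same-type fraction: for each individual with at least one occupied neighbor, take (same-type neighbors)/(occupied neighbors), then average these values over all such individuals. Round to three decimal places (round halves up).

Row 1: (1,2)S 0/1 · (1,5)S 1/1
Row 2: (2,1)N 1/2 · (2,2)N 1/3 · (2,3)S 1/2 · (2,5)S 1/1
Row 3: (3,1)S 0/1 · (3,3)S 2/2
Row 4: (4,3)S 1/2 · (4,5)N 0/1
Row 5: (5,2)S 1/2 · (5,3)N 1/3 · (5,4)N 2/3 · (5,5)S 0/3
Row 6: (6,1)S 2/2 · (6,2)S 2/2 · (6,4)N 3/3 · (6,5)N 1/2
Row 7: (7,1)S 1/1 · (7,4)N 1/1
Sum over 20 individuals: 0/1 + 1/1 + 1/2 + 1/3 + 1/2 + 1/1 + 0/1 + 2/2 + 1/2 + 0/1 + 1/2 + 1/3 + 2/3 + 0/3 + 2/2 + 2/2 + 3/3 + 1/2 + 1/1 + 1/1 = 71/6; mean = 71/6 ÷ 20 = 71/120 = 0.591666… → 0.592.

0.592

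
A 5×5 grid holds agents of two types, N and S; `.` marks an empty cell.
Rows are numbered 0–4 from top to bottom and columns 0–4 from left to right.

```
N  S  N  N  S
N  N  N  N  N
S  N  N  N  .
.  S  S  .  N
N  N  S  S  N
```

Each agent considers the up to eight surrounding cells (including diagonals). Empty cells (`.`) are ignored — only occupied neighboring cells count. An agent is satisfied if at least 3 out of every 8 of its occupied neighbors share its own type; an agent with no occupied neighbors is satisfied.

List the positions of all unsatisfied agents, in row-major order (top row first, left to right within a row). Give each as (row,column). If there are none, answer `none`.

(0,1), (0,4), (2,0), (4,1)

Row 0: (0,0)N 2/3 ok · (0,1)S 0/5 unhappy · (0,2)N 4/5 ok · (0,3)N 4/5 ok · (0,4)S 0/3 unhappy
Row 1: (1,0)N 3/5 ok · (1,1)N 6/8 ok · (1,2)N 7/8 ok · (1,3)N 6/7 ok · (1,4)N 3/4 ok
Row 2: (2,0)S 1/4 unhappy · (2,1)N 4/7 ok · (2,2)N 5/7 ok · (2,3)N 5/6 ok
Row 3: (3,1)S 3/7 ok · (3,2)S 3/7 ok · (3,4)N 2/3 ok
Row 4: (4,0)N 1/2 ok · (4,1)N 1/4 unhappy · (4,2)S 3/4 ok · (4,3)S 2/4 ok · (4,4)N 1/2 ok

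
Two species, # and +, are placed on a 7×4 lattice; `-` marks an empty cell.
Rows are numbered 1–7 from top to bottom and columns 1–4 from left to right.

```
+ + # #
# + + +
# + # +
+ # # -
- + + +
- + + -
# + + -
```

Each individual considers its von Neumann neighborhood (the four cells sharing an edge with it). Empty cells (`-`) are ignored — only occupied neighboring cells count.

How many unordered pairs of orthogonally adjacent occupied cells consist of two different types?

Scan each occupied cell's neighbors to the right and below so each pair is counted once.
From row 1: 4 unlike of 7 pairs (running 4/7).
From row 2: 2 unlike of 7 pairs (running 6/14).
From row 3: 5 unlike of 6 pairs (running 11/20).
From row 4: 3 unlike of 4 pairs (running 14/24).
From row 5: 0 unlike of 4 pairs (running 14/28).
From row 6: 0 unlike of 3 pairs (running 14/31).
From row 7: 1 unlike of 2 pairs (running 15/33).
Total adjacent occupied pairs: 33; unlike-type pairs: 15.

15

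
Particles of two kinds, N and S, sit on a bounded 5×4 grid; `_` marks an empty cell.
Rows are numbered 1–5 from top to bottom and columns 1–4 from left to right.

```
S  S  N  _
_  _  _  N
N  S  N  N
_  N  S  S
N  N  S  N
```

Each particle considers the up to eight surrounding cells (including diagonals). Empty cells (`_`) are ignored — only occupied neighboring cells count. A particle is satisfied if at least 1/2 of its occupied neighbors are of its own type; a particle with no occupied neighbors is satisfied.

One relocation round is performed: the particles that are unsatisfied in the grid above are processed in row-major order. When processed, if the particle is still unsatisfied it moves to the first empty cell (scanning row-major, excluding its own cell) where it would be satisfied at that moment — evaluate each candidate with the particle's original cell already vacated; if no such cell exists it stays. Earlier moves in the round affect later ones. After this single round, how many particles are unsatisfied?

Initially unsatisfied (in order): (3,2), (4,3), (4,4), (5,3), (5,4).
  (3,2) → (2,1).
  (4,3) → (2,2).
  (4,4): no empty cell satisfies it; stays.
  (5,3): no empty cell satisfies it; stays.
  (5,4) → (1,4).
Resulting grid:
S S N N
S S _ N
N _ N N
_ N _ S
N N S _
Unsatisfied now: (3,1), (4,4), (5,3).

3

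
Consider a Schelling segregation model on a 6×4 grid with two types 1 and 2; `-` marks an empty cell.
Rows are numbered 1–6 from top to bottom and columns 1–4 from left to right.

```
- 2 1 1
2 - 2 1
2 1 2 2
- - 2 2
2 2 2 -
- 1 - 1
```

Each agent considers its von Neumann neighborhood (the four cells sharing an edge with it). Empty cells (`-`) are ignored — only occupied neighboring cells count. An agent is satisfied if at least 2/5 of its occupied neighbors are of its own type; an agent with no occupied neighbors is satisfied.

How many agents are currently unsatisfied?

(1,2)2 0/1 ✗
(1,3)1 1/3 ✗
(1,4)1 2/2 ✓
(2,1)2 1/1 ✓
(2,3)2 1/3 ✗
(2,4)1 1/3 ✗
(3,1)2 1/2 ✓
(3,2)1 0/2 ✗
(3,3)2 3/4 ✓
(3,4)2 2/3 ✓
(4,3)2 3/3 ✓
(4,4)2 2/2 ✓
(5,1)2 1/1 ✓
(5,2)2 2/3 ✓
(5,3)2 2/2 ✓
(6,2)1 0/1 ✗
(6,4)1 0/0 ✓
Unsatisfied: (1,2), (1,3), (2,3), (2,4), (3,2), (6,2) — 6 in total.

6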